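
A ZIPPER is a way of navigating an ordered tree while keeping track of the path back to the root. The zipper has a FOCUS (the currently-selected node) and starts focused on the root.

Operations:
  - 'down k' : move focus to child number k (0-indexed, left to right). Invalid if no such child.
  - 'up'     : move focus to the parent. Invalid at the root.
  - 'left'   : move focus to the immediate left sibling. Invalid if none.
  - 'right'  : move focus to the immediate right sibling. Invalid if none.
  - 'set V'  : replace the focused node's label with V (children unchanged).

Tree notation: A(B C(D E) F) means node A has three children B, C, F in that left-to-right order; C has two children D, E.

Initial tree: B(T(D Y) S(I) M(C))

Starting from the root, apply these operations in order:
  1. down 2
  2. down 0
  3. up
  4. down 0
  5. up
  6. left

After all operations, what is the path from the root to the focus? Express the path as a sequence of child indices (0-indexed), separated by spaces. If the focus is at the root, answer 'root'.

Step 1 (down 2): focus=M path=2 depth=1 children=['C'] left=['T', 'S'] right=[] parent=B
Step 2 (down 0): focus=C path=2/0 depth=2 children=[] left=[] right=[] parent=M
Step 3 (up): focus=M path=2 depth=1 children=['C'] left=['T', 'S'] right=[] parent=B
Step 4 (down 0): focus=C path=2/0 depth=2 children=[] left=[] right=[] parent=M
Step 5 (up): focus=M path=2 depth=1 children=['C'] left=['T', 'S'] right=[] parent=B
Step 6 (left): focus=S path=1 depth=1 children=['I'] left=['T'] right=['M'] parent=B

Answer: 1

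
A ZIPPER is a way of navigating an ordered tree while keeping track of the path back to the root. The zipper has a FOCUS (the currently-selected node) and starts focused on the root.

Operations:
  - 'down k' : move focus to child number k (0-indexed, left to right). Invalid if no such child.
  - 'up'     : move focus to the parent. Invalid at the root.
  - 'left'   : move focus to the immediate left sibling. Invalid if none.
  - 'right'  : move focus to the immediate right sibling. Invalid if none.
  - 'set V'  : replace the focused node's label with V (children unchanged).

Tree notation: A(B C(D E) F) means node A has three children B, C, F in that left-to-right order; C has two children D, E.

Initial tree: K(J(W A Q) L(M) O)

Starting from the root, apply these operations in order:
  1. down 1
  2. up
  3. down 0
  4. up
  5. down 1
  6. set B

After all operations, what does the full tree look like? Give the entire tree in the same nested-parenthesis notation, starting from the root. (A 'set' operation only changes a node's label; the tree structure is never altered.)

Answer: K(J(W A Q) B(M) O)

Derivation:
Step 1 (down 1): focus=L path=1 depth=1 children=['M'] left=['J'] right=['O'] parent=K
Step 2 (up): focus=K path=root depth=0 children=['J', 'L', 'O'] (at root)
Step 3 (down 0): focus=J path=0 depth=1 children=['W', 'A', 'Q'] left=[] right=['L', 'O'] parent=K
Step 4 (up): focus=K path=root depth=0 children=['J', 'L', 'O'] (at root)
Step 5 (down 1): focus=L path=1 depth=1 children=['M'] left=['J'] right=['O'] parent=K
Step 6 (set B): focus=B path=1 depth=1 children=['M'] left=['J'] right=['O'] parent=K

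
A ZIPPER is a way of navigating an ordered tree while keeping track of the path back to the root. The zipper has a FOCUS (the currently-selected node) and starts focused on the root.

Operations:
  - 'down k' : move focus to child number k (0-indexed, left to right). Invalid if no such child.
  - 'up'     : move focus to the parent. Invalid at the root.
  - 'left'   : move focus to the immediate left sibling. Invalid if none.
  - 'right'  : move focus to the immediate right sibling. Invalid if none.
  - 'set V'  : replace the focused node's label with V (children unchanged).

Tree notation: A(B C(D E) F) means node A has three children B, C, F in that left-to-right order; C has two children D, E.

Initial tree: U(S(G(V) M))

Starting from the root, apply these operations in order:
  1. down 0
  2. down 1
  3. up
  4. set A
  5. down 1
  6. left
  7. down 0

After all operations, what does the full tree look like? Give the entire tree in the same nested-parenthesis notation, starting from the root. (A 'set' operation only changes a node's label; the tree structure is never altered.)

Answer: U(A(G(V) M))

Derivation:
Step 1 (down 0): focus=S path=0 depth=1 children=['G', 'M'] left=[] right=[] parent=U
Step 2 (down 1): focus=M path=0/1 depth=2 children=[] left=['G'] right=[] parent=S
Step 3 (up): focus=S path=0 depth=1 children=['G', 'M'] left=[] right=[] parent=U
Step 4 (set A): focus=A path=0 depth=1 children=['G', 'M'] left=[] right=[] parent=U
Step 5 (down 1): focus=M path=0/1 depth=2 children=[] left=['G'] right=[] parent=A
Step 6 (left): focus=G path=0/0 depth=2 children=['V'] left=[] right=['M'] parent=A
Step 7 (down 0): focus=V path=0/0/0 depth=3 children=[] left=[] right=[] parent=G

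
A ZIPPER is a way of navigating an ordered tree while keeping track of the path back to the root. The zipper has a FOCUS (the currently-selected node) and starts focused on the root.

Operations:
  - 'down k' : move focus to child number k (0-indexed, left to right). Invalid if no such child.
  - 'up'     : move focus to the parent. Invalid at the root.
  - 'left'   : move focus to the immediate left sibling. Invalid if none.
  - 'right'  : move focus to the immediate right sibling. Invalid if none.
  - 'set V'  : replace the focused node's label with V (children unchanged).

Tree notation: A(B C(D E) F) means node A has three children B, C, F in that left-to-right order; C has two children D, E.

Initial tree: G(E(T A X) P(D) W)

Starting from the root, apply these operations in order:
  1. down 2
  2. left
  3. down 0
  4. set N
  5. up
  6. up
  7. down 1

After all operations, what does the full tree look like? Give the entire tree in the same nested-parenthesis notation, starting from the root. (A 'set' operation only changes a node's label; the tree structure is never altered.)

Step 1 (down 2): focus=W path=2 depth=1 children=[] left=['E', 'P'] right=[] parent=G
Step 2 (left): focus=P path=1 depth=1 children=['D'] left=['E'] right=['W'] parent=G
Step 3 (down 0): focus=D path=1/0 depth=2 children=[] left=[] right=[] parent=P
Step 4 (set N): focus=N path=1/0 depth=2 children=[] left=[] right=[] parent=P
Step 5 (up): focus=P path=1 depth=1 children=['N'] left=['E'] right=['W'] parent=G
Step 6 (up): focus=G path=root depth=0 children=['E', 'P', 'W'] (at root)
Step 7 (down 1): focus=P path=1 depth=1 children=['N'] left=['E'] right=['W'] parent=G

Answer: G(E(T A X) P(N) W)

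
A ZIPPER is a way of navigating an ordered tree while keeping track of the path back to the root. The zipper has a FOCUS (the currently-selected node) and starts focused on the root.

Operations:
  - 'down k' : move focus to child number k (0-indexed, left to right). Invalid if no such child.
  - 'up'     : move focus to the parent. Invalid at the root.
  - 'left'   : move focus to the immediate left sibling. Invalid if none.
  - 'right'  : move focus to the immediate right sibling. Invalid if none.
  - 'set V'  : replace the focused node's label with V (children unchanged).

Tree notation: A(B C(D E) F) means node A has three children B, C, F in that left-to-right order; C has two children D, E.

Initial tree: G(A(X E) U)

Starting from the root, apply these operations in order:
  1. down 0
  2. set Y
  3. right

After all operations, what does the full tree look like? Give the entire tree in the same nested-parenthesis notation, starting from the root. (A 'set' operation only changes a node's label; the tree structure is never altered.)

Answer: G(Y(X E) U)

Derivation:
Step 1 (down 0): focus=A path=0 depth=1 children=['X', 'E'] left=[] right=['U'] parent=G
Step 2 (set Y): focus=Y path=0 depth=1 children=['X', 'E'] left=[] right=['U'] parent=G
Step 3 (right): focus=U path=1 depth=1 children=[] left=['Y'] right=[] parent=G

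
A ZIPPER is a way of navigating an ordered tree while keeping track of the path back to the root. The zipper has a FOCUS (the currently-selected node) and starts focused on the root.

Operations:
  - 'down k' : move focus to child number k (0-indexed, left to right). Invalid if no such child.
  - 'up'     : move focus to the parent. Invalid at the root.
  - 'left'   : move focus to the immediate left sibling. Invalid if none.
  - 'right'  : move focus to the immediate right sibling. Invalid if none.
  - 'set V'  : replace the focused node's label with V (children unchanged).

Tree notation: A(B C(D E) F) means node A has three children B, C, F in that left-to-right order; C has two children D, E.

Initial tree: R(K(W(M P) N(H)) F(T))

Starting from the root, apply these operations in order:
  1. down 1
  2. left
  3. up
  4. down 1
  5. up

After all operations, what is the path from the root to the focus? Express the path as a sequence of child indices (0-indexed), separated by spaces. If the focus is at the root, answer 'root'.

Step 1 (down 1): focus=F path=1 depth=1 children=['T'] left=['K'] right=[] parent=R
Step 2 (left): focus=K path=0 depth=1 children=['W', 'N'] left=[] right=['F'] parent=R
Step 3 (up): focus=R path=root depth=0 children=['K', 'F'] (at root)
Step 4 (down 1): focus=F path=1 depth=1 children=['T'] left=['K'] right=[] parent=R
Step 5 (up): focus=R path=root depth=0 children=['K', 'F'] (at root)

Answer: root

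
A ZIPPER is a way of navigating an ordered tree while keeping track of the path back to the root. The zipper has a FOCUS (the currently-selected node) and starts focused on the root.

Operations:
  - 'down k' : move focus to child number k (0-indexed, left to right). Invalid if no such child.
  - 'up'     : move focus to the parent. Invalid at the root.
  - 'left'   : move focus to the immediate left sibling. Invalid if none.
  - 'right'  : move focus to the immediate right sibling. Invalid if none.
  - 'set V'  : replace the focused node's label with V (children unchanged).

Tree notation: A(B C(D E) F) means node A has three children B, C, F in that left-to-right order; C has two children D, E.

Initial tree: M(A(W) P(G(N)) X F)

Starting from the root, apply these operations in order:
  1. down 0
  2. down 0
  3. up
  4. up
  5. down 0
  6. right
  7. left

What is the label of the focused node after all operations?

Answer: A

Derivation:
Step 1 (down 0): focus=A path=0 depth=1 children=['W'] left=[] right=['P', 'X', 'F'] parent=M
Step 2 (down 0): focus=W path=0/0 depth=2 children=[] left=[] right=[] parent=A
Step 3 (up): focus=A path=0 depth=1 children=['W'] left=[] right=['P', 'X', 'F'] parent=M
Step 4 (up): focus=M path=root depth=0 children=['A', 'P', 'X', 'F'] (at root)
Step 5 (down 0): focus=A path=0 depth=1 children=['W'] left=[] right=['P', 'X', 'F'] parent=M
Step 6 (right): focus=P path=1 depth=1 children=['G'] left=['A'] right=['X', 'F'] parent=M
Step 7 (left): focus=A path=0 depth=1 children=['W'] left=[] right=['P', 'X', 'F'] parent=M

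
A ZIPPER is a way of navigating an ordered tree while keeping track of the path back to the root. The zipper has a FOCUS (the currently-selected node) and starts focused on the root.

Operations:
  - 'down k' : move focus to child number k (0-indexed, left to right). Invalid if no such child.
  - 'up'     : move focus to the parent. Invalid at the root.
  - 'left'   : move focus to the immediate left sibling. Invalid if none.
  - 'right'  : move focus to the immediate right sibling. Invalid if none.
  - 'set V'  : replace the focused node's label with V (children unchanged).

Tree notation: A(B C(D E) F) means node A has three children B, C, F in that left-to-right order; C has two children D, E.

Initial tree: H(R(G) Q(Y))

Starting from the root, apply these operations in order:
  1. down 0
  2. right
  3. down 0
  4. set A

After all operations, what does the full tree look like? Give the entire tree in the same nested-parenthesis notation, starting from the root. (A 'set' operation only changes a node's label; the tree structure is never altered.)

Answer: H(R(G) Q(A))

Derivation:
Step 1 (down 0): focus=R path=0 depth=1 children=['G'] left=[] right=['Q'] parent=H
Step 2 (right): focus=Q path=1 depth=1 children=['Y'] left=['R'] right=[] parent=H
Step 3 (down 0): focus=Y path=1/0 depth=2 children=[] left=[] right=[] parent=Q
Step 4 (set A): focus=A path=1/0 depth=2 children=[] left=[] right=[] parent=Q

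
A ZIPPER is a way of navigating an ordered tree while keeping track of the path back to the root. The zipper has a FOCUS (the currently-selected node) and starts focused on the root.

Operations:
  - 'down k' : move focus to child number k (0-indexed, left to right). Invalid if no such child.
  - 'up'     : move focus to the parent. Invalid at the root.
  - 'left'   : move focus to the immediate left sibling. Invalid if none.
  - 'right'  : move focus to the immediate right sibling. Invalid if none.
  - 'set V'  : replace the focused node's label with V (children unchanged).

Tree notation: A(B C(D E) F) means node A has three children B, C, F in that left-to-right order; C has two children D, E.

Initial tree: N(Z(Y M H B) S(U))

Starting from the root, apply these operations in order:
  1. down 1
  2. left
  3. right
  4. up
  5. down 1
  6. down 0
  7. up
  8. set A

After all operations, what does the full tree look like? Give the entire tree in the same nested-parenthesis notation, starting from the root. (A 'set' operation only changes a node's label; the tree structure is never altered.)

Step 1 (down 1): focus=S path=1 depth=1 children=['U'] left=['Z'] right=[] parent=N
Step 2 (left): focus=Z path=0 depth=1 children=['Y', 'M', 'H', 'B'] left=[] right=['S'] parent=N
Step 3 (right): focus=S path=1 depth=1 children=['U'] left=['Z'] right=[] parent=N
Step 4 (up): focus=N path=root depth=0 children=['Z', 'S'] (at root)
Step 5 (down 1): focus=S path=1 depth=1 children=['U'] left=['Z'] right=[] parent=N
Step 6 (down 0): focus=U path=1/0 depth=2 children=[] left=[] right=[] parent=S
Step 7 (up): focus=S path=1 depth=1 children=['U'] left=['Z'] right=[] parent=N
Step 8 (set A): focus=A path=1 depth=1 children=['U'] left=['Z'] right=[] parent=N

Answer: N(Z(Y M H B) A(U))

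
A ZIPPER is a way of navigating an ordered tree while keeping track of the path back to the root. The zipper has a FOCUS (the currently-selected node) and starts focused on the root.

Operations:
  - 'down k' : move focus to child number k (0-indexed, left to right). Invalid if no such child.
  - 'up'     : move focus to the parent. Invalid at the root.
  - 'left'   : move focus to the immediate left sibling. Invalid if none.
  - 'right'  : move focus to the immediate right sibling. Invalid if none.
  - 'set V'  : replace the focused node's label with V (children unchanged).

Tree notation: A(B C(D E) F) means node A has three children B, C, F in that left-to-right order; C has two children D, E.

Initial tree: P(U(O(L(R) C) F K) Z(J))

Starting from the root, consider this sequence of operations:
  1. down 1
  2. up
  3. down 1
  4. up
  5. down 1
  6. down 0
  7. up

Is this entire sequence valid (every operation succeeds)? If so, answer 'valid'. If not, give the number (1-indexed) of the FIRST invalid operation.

Answer: valid

Derivation:
Step 1 (down 1): focus=Z path=1 depth=1 children=['J'] left=['U'] right=[] parent=P
Step 2 (up): focus=P path=root depth=0 children=['U', 'Z'] (at root)
Step 3 (down 1): focus=Z path=1 depth=1 children=['J'] left=['U'] right=[] parent=P
Step 4 (up): focus=P path=root depth=0 children=['U', 'Z'] (at root)
Step 5 (down 1): focus=Z path=1 depth=1 children=['J'] left=['U'] right=[] parent=P
Step 6 (down 0): focus=J path=1/0 depth=2 children=[] left=[] right=[] parent=Z
Step 7 (up): focus=Z path=1 depth=1 children=['J'] left=['U'] right=[] parent=P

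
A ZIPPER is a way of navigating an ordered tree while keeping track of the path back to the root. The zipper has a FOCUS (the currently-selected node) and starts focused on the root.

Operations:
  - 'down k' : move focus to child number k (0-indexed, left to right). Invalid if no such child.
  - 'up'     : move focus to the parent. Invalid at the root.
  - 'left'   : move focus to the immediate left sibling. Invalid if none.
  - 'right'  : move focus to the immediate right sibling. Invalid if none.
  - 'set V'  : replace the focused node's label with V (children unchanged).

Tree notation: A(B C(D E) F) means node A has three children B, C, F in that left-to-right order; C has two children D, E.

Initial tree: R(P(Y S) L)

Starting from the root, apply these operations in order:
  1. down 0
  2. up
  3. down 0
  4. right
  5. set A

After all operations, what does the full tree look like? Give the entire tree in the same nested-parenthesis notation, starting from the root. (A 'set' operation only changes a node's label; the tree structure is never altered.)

Step 1 (down 0): focus=P path=0 depth=1 children=['Y', 'S'] left=[] right=['L'] parent=R
Step 2 (up): focus=R path=root depth=0 children=['P', 'L'] (at root)
Step 3 (down 0): focus=P path=0 depth=1 children=['Y', 'S'] left=[] right=['L'] parent=R
Step 4 (right): focus=L path=1 depth=1 children=[] left=['P'] right=[] parent=R
Step 5 (set A): focus=A path=1 depth=1 children=[] left=['P'] right=[] parent=R

Answer: R(P(Y S) A)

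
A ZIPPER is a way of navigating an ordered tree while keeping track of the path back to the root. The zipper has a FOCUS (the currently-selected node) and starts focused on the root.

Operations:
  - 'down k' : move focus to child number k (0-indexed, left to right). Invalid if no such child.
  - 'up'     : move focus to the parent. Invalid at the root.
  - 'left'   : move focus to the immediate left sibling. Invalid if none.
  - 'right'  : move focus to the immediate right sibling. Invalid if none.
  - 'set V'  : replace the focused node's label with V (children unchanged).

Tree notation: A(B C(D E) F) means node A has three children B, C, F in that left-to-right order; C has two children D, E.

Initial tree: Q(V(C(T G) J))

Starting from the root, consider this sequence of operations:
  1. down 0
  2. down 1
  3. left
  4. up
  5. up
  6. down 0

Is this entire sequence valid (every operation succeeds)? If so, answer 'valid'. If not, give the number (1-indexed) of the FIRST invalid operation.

Answer: valid

Derivation:
Step 1 (down 0): focus=V path=0 depth=1 children=['C', 'J'] left=[] right=[] parent=Q
Step 2 (down 1): focus=J path=0/1 depth=2 children=[] left=['C'] right=[] parent=V
Step 3 (left): focus=C path=0/0 depth=2 children=['T', 'G'] left=[] right=['J'] parent=V
Step 4 (up): focus=V path=0 depth=1 children=['C', 'J'] left=[] right=[] parent=Q
Step 5 (up): focus=Q path=root depth=0 children=['V'] (at root)
Step 6 (down 0): focus=V path=0 depth=1 children=['C', 'J'] left=[] right=[] parent=Q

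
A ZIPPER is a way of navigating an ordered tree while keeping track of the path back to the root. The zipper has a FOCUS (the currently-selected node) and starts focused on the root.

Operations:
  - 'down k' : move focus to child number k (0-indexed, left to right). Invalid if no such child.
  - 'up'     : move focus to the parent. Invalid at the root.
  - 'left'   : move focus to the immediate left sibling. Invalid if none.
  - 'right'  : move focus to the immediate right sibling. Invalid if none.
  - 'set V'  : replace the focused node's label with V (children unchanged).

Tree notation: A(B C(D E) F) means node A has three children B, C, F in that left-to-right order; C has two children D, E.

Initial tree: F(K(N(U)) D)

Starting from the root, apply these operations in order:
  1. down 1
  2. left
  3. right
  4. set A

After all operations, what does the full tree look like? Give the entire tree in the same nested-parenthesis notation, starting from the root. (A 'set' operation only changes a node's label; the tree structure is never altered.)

Step 1 (down 1): focus=D path=1 depth=1 children=[] left=['K'] right=[] parent=F
Step 2 (left): focus=K path=0 depth=1 children=['N'] left=[] right=['D'] parent=F
Step 3 (right): focus=D path=1 depth=1 children=[] left=['K'] right=[] parent=F
Step 4 (set A): focus=A path=1 depth=1 children=[] left=['K'] right=[] parent=F

Answer: F(K(N(U)) A)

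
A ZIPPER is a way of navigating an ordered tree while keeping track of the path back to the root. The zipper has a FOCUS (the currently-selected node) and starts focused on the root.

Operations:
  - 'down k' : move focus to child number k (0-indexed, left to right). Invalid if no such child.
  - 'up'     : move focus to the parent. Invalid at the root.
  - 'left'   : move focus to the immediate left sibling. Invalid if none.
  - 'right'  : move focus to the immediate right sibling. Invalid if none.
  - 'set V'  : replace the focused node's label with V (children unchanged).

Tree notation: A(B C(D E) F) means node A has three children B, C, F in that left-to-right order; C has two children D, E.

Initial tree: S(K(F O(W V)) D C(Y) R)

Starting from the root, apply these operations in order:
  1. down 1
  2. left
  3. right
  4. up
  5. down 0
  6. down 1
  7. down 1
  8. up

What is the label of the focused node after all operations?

Answer: O

Derivation:
Step 1 (down 1): focus=D path=1 depth=1 children=[] left=['K'] right=['C', 'R'] parent=S
Step 2 (left): focus=K path=0 depth=1 children=['F', 'O'] left=[] right=['D', 'C', 'R'] parent=S
Step 3 (right): focus=D path=1 depth=1 children=[] left=['K'] right=['C', 'R'] parent=S
Step 4 (up): focus=S path=root depth=0 children=['K', 'D', 'C', 'R'] (at root)
Step 5 (down 0): focus=K path=0 depth=1 children=['F', 'O'] left=[] right=['D', 'C', 'R'] parent=S
Step 6 (down 1): focus=O path=0/1 depth=2 children=['W', 'V'] left=['F'] right=[] parent=K
Step 7 (down 1): focus=V path=0/1/1 depth=3 children=[] left=['W'] right=[] parent=O
Step 8 (up): focus=O path=0/1 depth=2 children=['W', 'V'] left=['F'] right=[] parent=K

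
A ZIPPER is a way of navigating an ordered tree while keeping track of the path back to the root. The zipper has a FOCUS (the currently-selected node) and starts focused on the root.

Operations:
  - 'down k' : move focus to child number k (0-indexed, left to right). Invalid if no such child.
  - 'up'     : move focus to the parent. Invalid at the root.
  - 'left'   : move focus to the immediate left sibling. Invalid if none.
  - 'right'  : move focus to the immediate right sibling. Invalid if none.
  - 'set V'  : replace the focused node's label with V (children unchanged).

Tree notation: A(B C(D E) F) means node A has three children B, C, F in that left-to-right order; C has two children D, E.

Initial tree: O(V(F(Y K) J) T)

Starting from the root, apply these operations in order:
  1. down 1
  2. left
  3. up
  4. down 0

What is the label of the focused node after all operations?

Step 1 (down 1): focus=T path=1 depth=1 children=[] left=['V'] right=[] parent=O
Step 2 (left): focus=V path=0 depth=1 children=['F', 'J'] left=[] right=['T'] parent=O
Step 3 (up): focus=O path=root depth=0 children=['V', 'T'] (at root)
Step 4 (down 0): focus=V path=0 depth=1 children=['F', 'J'] left=[] right=['T'] parent=O

Answer: V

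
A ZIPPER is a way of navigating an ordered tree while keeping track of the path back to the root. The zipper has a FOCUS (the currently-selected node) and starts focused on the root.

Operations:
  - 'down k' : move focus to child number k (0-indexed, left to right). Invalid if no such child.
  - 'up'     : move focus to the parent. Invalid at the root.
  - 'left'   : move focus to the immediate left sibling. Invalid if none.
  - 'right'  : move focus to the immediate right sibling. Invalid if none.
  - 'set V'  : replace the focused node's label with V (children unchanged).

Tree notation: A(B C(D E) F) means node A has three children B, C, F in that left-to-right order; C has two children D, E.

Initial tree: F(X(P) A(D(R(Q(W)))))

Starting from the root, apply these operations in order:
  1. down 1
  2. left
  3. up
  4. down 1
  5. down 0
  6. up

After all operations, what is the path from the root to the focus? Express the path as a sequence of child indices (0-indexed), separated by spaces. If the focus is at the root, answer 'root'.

Answer: 1

Derivation:
Step 1 (down 1): focus=A path=1 depth=1 children=['D'] left=['X'] right=[] parent=F
Step 2 (left): focus=X path=0 depth=1 children=['P'] left=[] right=['A'] parent=F
Step 3 (up): focus=F path=root depth=0 children=['X', 'A'] (at root)
Step 4 (down 1): focus=A path=1 depth=1 children=['D'] left=['X'] right=[] parent=F
Step 5 (down 0): focus=D path=1/0 depth=2 children=['R'] left=[] right=[] parent=A
Step 6 (up): focus=A path=1 depth=1 children=['D'] left=['X'] right=[] parent=F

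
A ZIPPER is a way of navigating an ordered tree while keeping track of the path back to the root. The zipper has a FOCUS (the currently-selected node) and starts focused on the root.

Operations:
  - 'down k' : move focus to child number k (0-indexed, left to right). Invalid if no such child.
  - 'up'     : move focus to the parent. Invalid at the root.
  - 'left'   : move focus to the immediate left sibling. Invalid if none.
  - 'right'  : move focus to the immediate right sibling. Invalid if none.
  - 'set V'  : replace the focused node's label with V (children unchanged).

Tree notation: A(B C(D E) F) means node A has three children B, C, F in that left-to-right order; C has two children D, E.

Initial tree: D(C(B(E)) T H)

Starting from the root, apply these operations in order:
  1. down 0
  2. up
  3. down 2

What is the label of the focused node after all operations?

Answer: H

Derivation:
Step 1 (down 0): focus=C path=0 depth=1 children=['B'] left=[] right=['T', 'H'] parent=D
Step 2 (up): focus=D path=root depth=0 children=['C', 'T', 'H'] (at root)
Step 3 (down 2): focus=H path=2 depth=1 children=[] left=['C', 'T'] right=[] parent=D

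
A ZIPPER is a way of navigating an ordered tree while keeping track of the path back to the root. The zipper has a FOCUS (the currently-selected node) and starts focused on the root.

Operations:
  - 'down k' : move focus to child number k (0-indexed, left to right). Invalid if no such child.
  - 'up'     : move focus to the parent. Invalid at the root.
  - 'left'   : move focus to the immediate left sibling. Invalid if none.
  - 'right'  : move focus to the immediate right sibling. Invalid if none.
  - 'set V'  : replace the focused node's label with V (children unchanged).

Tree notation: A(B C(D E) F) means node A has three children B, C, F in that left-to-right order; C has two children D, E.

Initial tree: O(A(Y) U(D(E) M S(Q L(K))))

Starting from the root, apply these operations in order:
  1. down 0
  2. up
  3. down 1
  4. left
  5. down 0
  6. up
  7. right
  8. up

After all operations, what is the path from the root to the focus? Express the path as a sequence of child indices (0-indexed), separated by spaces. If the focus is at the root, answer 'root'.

Step 1 (down 0): focus=A path=0 depth=1 children=['Y'] left=[] right=['U'] parent=O
Step 2 (up): focus=O path=root depth=0 children=['A', 'U'] (at root)
Step 3 (down 1): focus=U path=1 depth=1 children=['D', 'M', 'S'] left=['A'] right=[] parent=O
Step 4 (left): focus=A path=0 depth=1 children=['Y'] left=[] right=['U'] parent=O
Step 5 (down 0): focus=Y path=0/0 depth=2 children=[] left=[] right=[] parent=A
Step 6 (up): focus=A path=0 depth=1 children=['Y'] left=[] right=['U'] parent=O
Step 7 (right): focus=U path=1 depth=1 children=['D', 'M', 'S'] left=['A'] right=[] parent=O
Step 8 (up): focus=O path=root depth=0 children=['A', 'U'] (at root)

Answer: root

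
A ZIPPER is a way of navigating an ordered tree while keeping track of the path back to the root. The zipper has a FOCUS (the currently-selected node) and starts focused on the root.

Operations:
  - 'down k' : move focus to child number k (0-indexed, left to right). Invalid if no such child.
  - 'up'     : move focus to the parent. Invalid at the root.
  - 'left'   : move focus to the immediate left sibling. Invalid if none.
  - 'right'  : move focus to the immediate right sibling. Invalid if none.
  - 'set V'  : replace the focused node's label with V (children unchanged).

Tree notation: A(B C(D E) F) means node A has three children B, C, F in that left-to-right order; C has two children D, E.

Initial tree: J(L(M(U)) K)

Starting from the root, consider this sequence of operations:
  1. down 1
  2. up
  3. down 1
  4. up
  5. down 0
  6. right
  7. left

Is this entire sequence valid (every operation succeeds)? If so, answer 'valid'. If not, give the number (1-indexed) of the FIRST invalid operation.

Step 1 (down 1): focus=K path=1 depth=1 children=[] left=['L'] right=[] parent=J
Step 2 (up): focus=J path=root depth=0 children=['L', 'K'] (at root)
Step 3 (down 1): focus=K path=1 depth=1 children=[] left=['L'] right=[] parent=J
Step 4 (up): focus=J path=root depth=0 children=['L', 'K'] (at root)
Step 5 (down 0): focus=L path=0 depth=1 children=['M'] left=[] right=['K'] parent=J
Step 6 (right): focus=K path=1 depth=1 children=[] left=['L'] right=[] parent=J
Step 7 (left): focus=L path=0 depth=1 children=['M'] left=[] right=['K'] parent=J

Answer: valid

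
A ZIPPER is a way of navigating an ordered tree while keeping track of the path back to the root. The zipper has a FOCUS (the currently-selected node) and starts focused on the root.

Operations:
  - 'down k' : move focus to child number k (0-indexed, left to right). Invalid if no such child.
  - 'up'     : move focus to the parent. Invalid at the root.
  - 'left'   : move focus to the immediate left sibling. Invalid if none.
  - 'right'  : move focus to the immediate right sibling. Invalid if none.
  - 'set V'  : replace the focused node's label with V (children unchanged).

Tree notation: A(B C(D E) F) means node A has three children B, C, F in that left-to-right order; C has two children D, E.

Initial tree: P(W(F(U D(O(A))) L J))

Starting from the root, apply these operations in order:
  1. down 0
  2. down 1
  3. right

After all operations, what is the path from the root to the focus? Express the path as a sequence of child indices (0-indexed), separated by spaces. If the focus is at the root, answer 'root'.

Answer: 0 2

Derivation:
Step 1 (down 0): focus=W path=0 depth=1 children=['F', 'L', 'J'] left=[] right=[] parent=P
Step 2 (down 1): focus=L path=0/1 depth=2 children=[] left=['F'] right=['J'] parent=W
Step 3 (right): focus=J path=0/2 depth=2 children=[] left=['F', 'L'] right=[] parent=W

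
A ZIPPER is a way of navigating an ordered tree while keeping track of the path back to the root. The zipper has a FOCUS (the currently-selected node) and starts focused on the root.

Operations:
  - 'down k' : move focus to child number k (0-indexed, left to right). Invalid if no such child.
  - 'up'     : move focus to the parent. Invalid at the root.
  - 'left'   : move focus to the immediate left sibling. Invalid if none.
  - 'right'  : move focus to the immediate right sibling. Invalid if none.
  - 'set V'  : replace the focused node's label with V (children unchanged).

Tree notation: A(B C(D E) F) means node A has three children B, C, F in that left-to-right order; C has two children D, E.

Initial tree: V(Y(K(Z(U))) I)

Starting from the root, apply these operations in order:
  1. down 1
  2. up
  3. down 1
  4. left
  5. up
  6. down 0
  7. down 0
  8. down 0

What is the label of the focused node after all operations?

Step 1 (down 1): focus=I path=1 depth=1 children=[] left=['Y'] right=[] parent=V
Step 2 (up): focus=V path=root depth=0 children=['Y', 'I'] (at root)
Step 3 (down 1): focus=I path=1 depth=1 children=[] left=['Y'] right=[] parent=V
Step 4 (left): focus=Y path=0 depth=1 children=['K'] left=[] right=['I'] parent=V
Step 5 (up): focus=V path=root depth=0 children=['Y', 'I'] (at root)
Step 6 (down 0): focus=Y path=0 depth=1 children=['K'] left=[] right=['I'] parent=V
Step 7 (down 0): focus=K path=0/0 depth=2 children=['Z'] left=[] right=[] parent=Y
Step 8 (down 0): focus=Z path=0/0/0 depth=3 children=['U'] left=[] right=[] parent=K

Answer: Z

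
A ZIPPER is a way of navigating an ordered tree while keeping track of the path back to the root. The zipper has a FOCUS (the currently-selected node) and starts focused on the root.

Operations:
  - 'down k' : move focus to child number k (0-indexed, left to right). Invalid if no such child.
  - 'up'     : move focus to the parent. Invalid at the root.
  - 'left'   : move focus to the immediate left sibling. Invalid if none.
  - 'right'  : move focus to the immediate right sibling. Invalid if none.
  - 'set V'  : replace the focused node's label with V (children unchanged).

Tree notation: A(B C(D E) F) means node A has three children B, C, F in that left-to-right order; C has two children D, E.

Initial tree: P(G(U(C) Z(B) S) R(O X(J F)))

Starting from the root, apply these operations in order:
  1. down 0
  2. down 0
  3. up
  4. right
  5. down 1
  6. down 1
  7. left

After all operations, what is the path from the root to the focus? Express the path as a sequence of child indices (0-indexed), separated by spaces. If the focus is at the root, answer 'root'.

Answer: 1 1 0

Derivation:
Step 1 (down 0): focus=G path=0 depth=1 children=['U', 'Z', 'S'] left=[] right=['R'] parent=P
Step 2 (down 0): focus=U path=0/0 depth=2 children=['C'] left=[] right=['Z', 'S'] parent=G
Step 3 (up): focus=G path=0 depth=1 children=['U', 'Z', 'S'] left=[] right=['R'] parent=P
Step 4 (right): focus=R path=1 depth=1 children=['O', 'X'] left=['G'] right=[] parent=P
Step 5 (down 1): focus=X path=1/1 depth=2 children=['J', 'F'] left=['O'] right=[] parent=R
Step 6 (down 1): focus=F path=1/1/1 depth=3 children=[] left=['J'] right=[] parent=X
Step 7 (left): focus=J path=1/1/0 depth=3 children=[] left=[] right=['F'] parent=X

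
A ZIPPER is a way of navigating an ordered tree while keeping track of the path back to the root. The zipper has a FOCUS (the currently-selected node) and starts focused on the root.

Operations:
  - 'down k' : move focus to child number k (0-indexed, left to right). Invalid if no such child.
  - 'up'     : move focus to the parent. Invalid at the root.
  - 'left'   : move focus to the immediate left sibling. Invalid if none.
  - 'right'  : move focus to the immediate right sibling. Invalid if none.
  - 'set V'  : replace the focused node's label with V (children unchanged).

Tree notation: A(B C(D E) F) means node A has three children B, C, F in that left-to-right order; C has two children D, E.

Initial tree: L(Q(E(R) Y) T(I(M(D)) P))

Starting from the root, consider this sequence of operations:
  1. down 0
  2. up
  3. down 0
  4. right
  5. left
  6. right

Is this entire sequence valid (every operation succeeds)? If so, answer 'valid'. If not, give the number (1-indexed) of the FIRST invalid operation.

Step 1 (down 0): focus=Q path=0 depth=1 children=['E', 'Y'] left=[] right=['T'] parent=L
Step 2 (up): focus=L path=root depth=0 children=['Q', 'T'] (at root)
Step 3 (down 0): focus=Q path=0 depth=1 children=['E', 'Y'] left=[] right=['T'] parent=L
Step 4 (right): focus=T path=1 depth=1 children=['I', 'P'] left=['Q'] right=[] parent=L
Step 5 (left): focus=Q path=0 depth=1 children=['E', 'Y'] left=[] right=['T'] parent=L
Step 6 (right): focus=T path=1 depth=1 children=['I', 'P'] left=['Q'] right=[] parent=L

Answer: valid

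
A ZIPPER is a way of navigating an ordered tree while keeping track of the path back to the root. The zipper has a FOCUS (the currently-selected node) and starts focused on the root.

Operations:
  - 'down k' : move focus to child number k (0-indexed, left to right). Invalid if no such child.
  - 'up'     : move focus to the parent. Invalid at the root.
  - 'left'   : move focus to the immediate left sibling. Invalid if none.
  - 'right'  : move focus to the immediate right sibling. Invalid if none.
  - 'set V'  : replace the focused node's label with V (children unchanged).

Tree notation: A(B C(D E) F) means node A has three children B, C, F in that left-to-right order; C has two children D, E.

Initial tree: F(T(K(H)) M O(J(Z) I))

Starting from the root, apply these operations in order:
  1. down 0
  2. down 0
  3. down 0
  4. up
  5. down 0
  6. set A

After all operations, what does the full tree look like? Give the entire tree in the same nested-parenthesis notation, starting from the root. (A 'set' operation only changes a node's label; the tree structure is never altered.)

Step 1 (down 0): focus=T path=0 depth=1 children=['K'] left=[] right=['M', 'O'] parent=F
Step 2 (down 0): focus=K path=0/0 depth=2 children=['H'] left=[] right=[] parent=T
Step 3 (down 0): focus=H path=0/0/0 depth=3 children=[] left=[] right=[] parent=K
Step 4 (up): focus=K path=0/0 depth=2 children=['H'] left=[] right=[] parent=T
Step 5 (down 0): focus=H path=0/0/0 depth=3 children=[] left=[] right=[] parent=K
Step 6 (set A): focus=A path=0/0/0 depth=3 children=[] left=[] right=[] parent=K

Answer: F(T(K(A)) M O(J(Z) I))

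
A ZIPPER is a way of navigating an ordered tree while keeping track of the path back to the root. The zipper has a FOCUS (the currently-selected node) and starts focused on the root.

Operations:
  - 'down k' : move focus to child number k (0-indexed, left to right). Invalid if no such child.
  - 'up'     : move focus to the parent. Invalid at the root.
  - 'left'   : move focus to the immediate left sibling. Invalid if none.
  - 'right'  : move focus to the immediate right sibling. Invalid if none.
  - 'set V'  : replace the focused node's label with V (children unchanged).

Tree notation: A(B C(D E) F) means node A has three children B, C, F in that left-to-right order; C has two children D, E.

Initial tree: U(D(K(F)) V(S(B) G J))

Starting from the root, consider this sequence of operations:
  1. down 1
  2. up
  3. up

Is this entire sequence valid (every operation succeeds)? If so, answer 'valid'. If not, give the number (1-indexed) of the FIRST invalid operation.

Step 1 (down 1): focus=V path=1 depth=1 children=['S', 'G', 'J'] left=['D'] right=[] parent=U
Step 2 (up): focus=U path=root depth=0 children=['D', 'V'] (at root)
Step 3 (up): INVALID

Answer: 3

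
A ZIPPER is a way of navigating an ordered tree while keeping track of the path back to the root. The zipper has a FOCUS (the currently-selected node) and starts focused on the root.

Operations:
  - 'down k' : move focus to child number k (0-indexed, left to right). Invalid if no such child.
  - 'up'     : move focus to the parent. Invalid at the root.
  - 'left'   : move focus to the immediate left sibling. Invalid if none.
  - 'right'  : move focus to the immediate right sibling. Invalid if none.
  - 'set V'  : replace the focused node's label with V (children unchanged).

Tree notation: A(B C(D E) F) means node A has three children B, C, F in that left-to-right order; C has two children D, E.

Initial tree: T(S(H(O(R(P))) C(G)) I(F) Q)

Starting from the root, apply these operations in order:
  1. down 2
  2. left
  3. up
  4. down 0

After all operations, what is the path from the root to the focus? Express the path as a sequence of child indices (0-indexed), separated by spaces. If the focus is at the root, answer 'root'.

Step 1 (down 2): focus=Q path=2 depth=1 children=[] left=['S', 'I'] right=[] parent=T
Step 2 (left): focus=I path=1 depth=1 children=['F'] left=['S'] right=['Q'] parent=T
Step 3 (up): focus=T path=root depth=0 children=['S', 'I', 'Q'] (at root)
Step 4 (down 0): focus=S path=0 depth=1 children=['H', 'C'] left=[] right=['I', 'Q'] parent=T

Answer: 0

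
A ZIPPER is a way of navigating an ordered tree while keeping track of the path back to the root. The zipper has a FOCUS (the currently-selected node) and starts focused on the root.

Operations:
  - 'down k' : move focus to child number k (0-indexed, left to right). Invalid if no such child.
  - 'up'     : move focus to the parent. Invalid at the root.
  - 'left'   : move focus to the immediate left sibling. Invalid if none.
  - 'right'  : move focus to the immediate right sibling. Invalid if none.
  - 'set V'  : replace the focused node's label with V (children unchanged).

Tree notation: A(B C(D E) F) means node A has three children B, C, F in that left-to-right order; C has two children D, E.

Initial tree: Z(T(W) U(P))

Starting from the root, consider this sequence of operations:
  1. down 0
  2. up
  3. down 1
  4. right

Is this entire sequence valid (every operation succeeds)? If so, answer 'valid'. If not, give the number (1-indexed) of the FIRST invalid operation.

Answer: 4

Derivation:
Step 1 (down 0): focus=T path=0 depth=1 children=['W'] left=[] right=['U'] parent=Z
Step 2 (up): focus=Z path=root depth=0 children=['T', 'U'] (at root)
Step 3 (down 1): focus=U path=1 depth=1 children=['P'] left=['T'] right=[] parent=Z
Step 4 (right): INVALID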